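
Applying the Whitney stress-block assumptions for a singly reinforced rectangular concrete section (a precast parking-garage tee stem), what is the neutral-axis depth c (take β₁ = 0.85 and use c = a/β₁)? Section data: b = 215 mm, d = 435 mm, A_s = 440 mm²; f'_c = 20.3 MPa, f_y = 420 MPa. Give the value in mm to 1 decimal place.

T = A_s f_y = 440 × 420 = 184800 N = 184.8 kN.
Setting C = 0.85 f'_c a b equal to T: a = 184800/(0.85 × 20.3 × 215) = 49.814 mm.
With β₁ = 0.85, c = a/β₁ = 49.814/0.85 = 58.6 mm.

c ≈ 58.6 mm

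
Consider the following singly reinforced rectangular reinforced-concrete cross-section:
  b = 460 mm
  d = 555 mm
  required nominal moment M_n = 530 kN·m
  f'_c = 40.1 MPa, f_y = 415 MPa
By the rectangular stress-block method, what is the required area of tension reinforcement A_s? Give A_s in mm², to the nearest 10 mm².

With M_n = 0.85 f'_c a b (d − a/2), solve the quadratic for a:
a = d − √(d² − 2M_n/(0.85 f'_c b)) = 555 − √(555² − 2 × 530×10⁶/(0.85 × 40.1 × 460)) = 64.67 mm.
A_s = 0.85 f'_c a b / f_y = 0.85 × 40.1 × 64.67 × 460 / 415 = 2443.3 mm².

A_s ≈ 2440 mm²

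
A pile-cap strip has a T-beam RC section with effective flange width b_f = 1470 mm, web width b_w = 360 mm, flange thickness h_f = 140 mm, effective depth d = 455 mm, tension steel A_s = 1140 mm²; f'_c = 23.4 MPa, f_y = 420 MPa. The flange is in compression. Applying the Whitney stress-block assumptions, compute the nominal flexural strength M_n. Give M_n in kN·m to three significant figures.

M_n ≈ 214 kN·m

Tension: T = A_s f_y = 1140 × 420 = 478800 N.
Try a within the flange: a = T/(0.85 f'_c b_f) = 478800/(0.85 × 23.4 × 1470) = 16.38 mm.
Since a = 16.38 ≤ h_f = 140 mm, the stress block lies entirely in the flange; analyse as a rectangular beam of width b_f.
M_n = T(d − a/2) = 478800 × (455 − 8.19) = 213.93 × 10⁶ N·mm.
M_n = 213.93 kN·m.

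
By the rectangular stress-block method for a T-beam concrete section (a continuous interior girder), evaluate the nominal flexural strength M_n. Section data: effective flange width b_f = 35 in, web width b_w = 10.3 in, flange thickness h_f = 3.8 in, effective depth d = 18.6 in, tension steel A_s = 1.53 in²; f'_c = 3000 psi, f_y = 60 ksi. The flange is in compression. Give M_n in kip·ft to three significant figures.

M_n ≈ 138 kip·ft

Tension: T = A_s f_y = 1.53 × 60 = 91.8 kips.
Try a within the flange: a = T/(0.85 f'_c b_f) = 91.8/(0.85 × 3 × 35) = 1.029 in.
Since a = 1.029 ≤ h_f = 3.8 in, the stress block lies entirely in the flange; analyse as a rectangular beam of width b_f.
M_n = T(d − a/2) = 91.8 × (18.6 − 0.5145) = 1660.2 kip·in.
M_n = 1660.2/12 = 138.35 kip·ft.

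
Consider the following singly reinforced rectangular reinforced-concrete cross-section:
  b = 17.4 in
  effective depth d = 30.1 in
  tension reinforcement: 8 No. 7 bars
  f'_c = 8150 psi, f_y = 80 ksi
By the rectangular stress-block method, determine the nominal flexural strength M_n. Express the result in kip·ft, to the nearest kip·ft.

A_s = 8 × 0.6 = 4.8 in².
T = A_s f_y = 4.8 × 80 = 384 kips.
a = T/(0.85 f'_c b) = 384/(0.85 × 8.15 × 17.4) = 3.186 in.
M_n = T(d − a/2) = 384 × (30.1 − 1.593) = 10946.7 kip·in = 10946.7/12 = 912.23 kip·ft.

M_n ≈ 912 kip·ft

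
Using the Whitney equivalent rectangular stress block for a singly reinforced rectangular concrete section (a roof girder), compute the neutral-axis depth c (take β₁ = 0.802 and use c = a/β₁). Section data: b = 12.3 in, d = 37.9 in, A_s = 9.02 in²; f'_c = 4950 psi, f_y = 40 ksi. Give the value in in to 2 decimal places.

T = A_s f_y = 9.02 × 40 = 360.8 kips.
a = T/(0.85 f'_c b) = 360.8/(0.85 × 4.95 × 12.3) = 6.9717 in.
With β₁ = 0.802, c = a/β₁ = 6.9717/0.802 = 8.69 in.

c ≈ 8.69 in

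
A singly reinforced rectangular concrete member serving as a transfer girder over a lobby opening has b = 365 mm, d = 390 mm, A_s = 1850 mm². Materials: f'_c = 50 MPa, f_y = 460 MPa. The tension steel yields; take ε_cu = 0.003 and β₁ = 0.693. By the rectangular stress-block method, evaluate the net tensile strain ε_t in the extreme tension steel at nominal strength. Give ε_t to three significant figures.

ε_t ≈ 0.0118

a = A_s f_y/(0.85 f'_c b) = 54.86 mm.
β₁ = 0.693, so c = a/β₁ = 54.86/0.693 = 79.16 mm.
From the linear strain diagram with ε_cu = 0.003: ε_t = 0.003 (d − c)/c = 0.003 × (390 − 79.16)/79.16 = 0.0118.
Since ε_t ≥ 0.005, the section is tension-controlled.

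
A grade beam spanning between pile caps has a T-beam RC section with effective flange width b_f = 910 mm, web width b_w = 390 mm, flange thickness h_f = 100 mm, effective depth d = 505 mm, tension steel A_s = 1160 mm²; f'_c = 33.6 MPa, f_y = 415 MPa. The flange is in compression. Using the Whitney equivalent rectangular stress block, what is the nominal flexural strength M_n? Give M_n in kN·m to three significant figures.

M_n ≈ 239 kN·m

Tension: T = A_s f_y = 1160 × 415 = 481400 N.
Try a within the flange: a = T/(0.85 f'_c b_f) = 481400/(0.85 × 33.6 × 910) = 18.52 mm.
Since a = 18.52 ≤ h_f = 100 mm, the stress block lies entirely in the flange; analyse as a rectangular beam of width b_f.
M_n = T(d − a/2) = 481400 × (505 − 9.26) = 238.65 × 10⁶ N·mm.
M_n = 238.65 kN·m.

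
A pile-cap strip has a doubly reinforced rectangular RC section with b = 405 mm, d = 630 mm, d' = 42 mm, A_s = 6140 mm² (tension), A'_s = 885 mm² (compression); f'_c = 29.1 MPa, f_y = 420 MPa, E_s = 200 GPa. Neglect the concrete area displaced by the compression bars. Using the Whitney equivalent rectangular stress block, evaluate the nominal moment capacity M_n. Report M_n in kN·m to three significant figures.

Assume both tension and compression steel yield.
Net tension couple steel: A_s − A'_s = 5255 mm².
a = (A_s − A'_s) f_y / (0.85 f'_c b) = 2207100/(0.85 × 29.1 × 405) = 220.32 mm.
c = a/β₁ = 220.32/0.842 = 261.66 mm; ε'_s = 0.003(c − d')/c = 0.0025 ≥ f_y/E_s = 0.0021, so compression steel does yield.
M_n = (A_s − A'_s) f_y (d − a/2) + A'_s f_y (d − d') = [2207100 × (630 − 110.16) + 371700 × (630 − 42)] × 10⁻⁶ = 1147.34 + 218.56 = 1365.90 kN·m.

M_n ≈ 1370 kN·m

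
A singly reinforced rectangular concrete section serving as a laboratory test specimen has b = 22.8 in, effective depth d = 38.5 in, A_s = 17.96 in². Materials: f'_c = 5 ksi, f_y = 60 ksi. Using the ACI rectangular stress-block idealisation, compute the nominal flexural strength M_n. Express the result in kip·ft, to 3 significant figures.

M_n ≈ 2960 kip·ft

T = A_s f_y = 17.96 × 60 = 1077.6 kips.
a = T/(0.85 f'_c b) = 1077.6/(0.85 × 5 × 22.8) = 11.121 in.
M_n = T(d − a/2) = 1077.6 × (38.5 − 5.5605) = 35495.6 kip·in = 35495.6/12 = 2957.97 kip·ft.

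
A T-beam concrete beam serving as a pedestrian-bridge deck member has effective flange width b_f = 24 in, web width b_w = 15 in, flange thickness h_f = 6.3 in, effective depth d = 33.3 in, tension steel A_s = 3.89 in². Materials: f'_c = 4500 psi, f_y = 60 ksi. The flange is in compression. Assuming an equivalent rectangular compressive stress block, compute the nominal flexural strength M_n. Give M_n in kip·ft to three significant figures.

Tension: T = A_s f_y = 3.89 × 60 = 233.4 kips.
Try a within the flange: a = T/(0.85 f'_c b_f) = 233.4/(0.85 × 4.5 × 24) = 2.542 in.
Since a = 2.542 ≤ h_f = 6.3 in, the stress block lies entirely in the flange; analyse as a rectangular beam of width b_f.
M_n = T(d − a/2) = 233.4 × (33.3 − 1.271) = 7475.6 kip·in.
M_n = 7475.6/12 = 622.97 kip·ft.

M_n ≈ 623 kip·ft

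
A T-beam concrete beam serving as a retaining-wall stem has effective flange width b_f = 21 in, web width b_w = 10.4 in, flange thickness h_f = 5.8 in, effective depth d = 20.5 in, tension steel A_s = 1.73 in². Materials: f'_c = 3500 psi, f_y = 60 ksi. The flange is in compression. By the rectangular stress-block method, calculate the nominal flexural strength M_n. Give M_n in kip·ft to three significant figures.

M_n ≈ 170 kip·ft

Tension: T = A_s f_y = 1.73 × 60 = 103.8 kips.
Try a within the flange: a = T/(0.85 f'_c b_f) = 103.8/(0.85 × 3.5 × 21) = 1.661 in.
Since a = 1.661 ≤ h_f = 5.8 in, the stress block lies entirely in the flange; analyse as a rectangular beam of width b_f.
M_n = T(d − a/2) = 103.8 × (20.5 − 0.8305) = 2041.7 kip·in.
M_n = 2041.7/12 = 170.14 kip·ft.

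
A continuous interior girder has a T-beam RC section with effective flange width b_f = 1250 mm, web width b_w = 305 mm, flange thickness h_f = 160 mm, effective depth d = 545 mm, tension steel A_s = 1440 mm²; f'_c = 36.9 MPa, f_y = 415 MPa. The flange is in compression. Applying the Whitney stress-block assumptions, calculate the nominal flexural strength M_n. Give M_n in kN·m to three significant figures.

Tension: T = A_s f_y = 1440 × 415 = 597600 N.
Try a within the flange: a = T/(0.85 f'_c b_f) = 597600/(0.85 × 36.9 × 1250) = 15.24 mm.
Since a = 15.24 ≤ h_f = 160 mm, the stress block lies entirely in the flange; analyse as a rectangular beam of width b_f.
M_n = T(d − a/2) = 597600 × (545 − 7.62) = 321.14 × 10⁶ N·mm.
M_n = 321.14 kN·m.

M_n ≈ 321 kN·m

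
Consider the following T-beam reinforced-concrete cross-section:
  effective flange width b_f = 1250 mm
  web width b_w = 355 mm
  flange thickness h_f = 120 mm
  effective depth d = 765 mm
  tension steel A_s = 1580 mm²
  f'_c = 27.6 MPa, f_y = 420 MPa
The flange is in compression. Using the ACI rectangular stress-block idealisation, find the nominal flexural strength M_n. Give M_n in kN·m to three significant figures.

M_n ≈ 500 kN·m

Tension: T = A_s f_y = 1580 × 420 = 663600 N.
Try a within the flange: a = T/(0.85 f'_c b_f) = 663600/(0.85 × 27.6 × 1250) = 22.63 mm.
Since a = 22.63 ≤ h_f = 120 mm, the stress block lies entirely in the flange; analyse as a rectangular beam of width b_f.
M_n = T(d − a/2) = 663600 × (765 − 11.315) = 500.15 × 10⁶ N·mm.
M_n = 500.15 kN·m.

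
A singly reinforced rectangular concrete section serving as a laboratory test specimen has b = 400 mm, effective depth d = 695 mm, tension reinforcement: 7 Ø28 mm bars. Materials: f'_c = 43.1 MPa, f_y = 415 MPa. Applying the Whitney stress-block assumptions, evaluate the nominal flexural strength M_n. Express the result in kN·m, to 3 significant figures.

A_s = 7 × 616 = 4312 mm².
T = A_s f_y = 4312 × 415 = 1789480 N = 1789.48 kN.
From C = T: a = T/(0.85 f'_c b) = 1789480/(0.85 × 43.1 × 400) = 122.12 mm.
M_n = T(d − a/2) = 1789.48 kN × (695 − 61.06) mm = 1134.42 kN·m.

M_n ≈ 1130 kN·m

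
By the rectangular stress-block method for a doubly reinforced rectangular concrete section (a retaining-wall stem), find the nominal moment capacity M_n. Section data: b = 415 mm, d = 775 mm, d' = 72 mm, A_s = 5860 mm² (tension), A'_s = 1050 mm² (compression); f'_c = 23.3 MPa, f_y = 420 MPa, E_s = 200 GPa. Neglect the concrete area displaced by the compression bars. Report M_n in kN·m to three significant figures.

Assume both tension and compression steel yield.
Net tension couple steel: A_s − A'_s = 4810 mm².
a = (A_s − A'_s) f_y / (0.85 f'_c b) = 2020200/(0.85 × 23.3 × 415) = 245.79 mm.
c = a/β₁ = 245.79/0.85 = 289.16 mm; ε'_s = 0.003(c − d')/c = 0.0023 ≥ f_y/E_s = 0.0021, so compression steel does yield.
M_n = (A_s − A'_s) f_y (d − a/2) + A'_s f_y (d − d') = [2020200 × (775 − 122.895) + 441000 × (775 − 72)] × 10⁻⁶ = 1317.38 + 310.02 = 1627.40 kN·m.

M_n ≈ 1630 kN·m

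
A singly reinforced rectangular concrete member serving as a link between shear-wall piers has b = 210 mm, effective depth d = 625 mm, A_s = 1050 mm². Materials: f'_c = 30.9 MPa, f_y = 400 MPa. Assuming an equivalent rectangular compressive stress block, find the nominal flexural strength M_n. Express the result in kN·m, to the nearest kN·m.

M_n ≈ 247 kN·m

T = A_s f_y = 1050 × 400 = 420000 N = 420 kN.
From C = T: a = T/(0.85 f'_c b) = 420000/(0.85 × 30.9 × 210) = 76.15 mm.
M_n = T(d − a/2) = 420 kN × (625 − 38.075) mm = 246.51 kN·m.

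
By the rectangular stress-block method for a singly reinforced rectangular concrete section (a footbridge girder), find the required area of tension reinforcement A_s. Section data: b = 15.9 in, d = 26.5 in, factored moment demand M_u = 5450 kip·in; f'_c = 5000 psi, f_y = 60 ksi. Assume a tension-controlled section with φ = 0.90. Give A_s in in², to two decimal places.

A_s ≈ 4.09 in²

M_n = M_u/φ = 5450/0.90 = 6055.56 kip·in.
From M_n = 0.85 f'_c a b (d − a/2):
a = d − √(d² − 2M_n/(0.85 f'_c b)) = 26.5 − √(26.5² − 2 × 6055.56/(0.85 × 5 × 15.9)) = 3.630 in.
A_s = 0.85 f'_c a b / f_y = 0.85 × 5 × 3.630 × 15.9 / 60 = 4.088 in².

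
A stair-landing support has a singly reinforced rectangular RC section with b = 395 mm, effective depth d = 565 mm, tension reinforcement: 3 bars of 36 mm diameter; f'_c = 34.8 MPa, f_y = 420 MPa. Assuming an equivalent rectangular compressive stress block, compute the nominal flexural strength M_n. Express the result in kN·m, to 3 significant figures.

A_s = 3 × 1018 = 3054 mm².
T = A_s f_y = 3054 × 420 = 1282680 N = 1282.68 kN.
From C = T: a = T/(0.85 f'_c b) = 1282680/(0.85 × 34.8 × 395) = 109.78 mm.
M_n = T(d − a/2) = 1282.68 kN × (565 − 54.89) mm = 654.31 kN·m.

M_n ≈ 654 kN·m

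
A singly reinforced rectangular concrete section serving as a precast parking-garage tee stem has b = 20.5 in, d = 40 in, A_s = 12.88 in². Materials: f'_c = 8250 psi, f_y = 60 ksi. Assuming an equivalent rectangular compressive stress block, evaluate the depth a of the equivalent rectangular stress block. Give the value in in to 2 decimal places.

T = A_s f_y = 12.88 × 60 = 772.8 kips.
a = T/(0.85 f'_c b) = 772.8/(0.85 × 8.25 × 20.5) = 5.38 in.

a ≈ 5.38 in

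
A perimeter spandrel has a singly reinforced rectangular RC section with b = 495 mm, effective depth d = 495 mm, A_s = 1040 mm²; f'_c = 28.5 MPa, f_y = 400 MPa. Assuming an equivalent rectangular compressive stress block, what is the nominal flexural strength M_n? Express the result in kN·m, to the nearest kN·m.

T = A_s f_y = 1040 × 400 = 416000 N = 416 kN.
From C = T: a = T/(0.85 f'_c b) = 416000/(0.85 × 28.5 × 495) = 34.69 mm.
M_n = T(d − a/2) = 416 kN × (495 − 17.345) mm = 198.70 kN·m.

M_n ≈ 199 kN·m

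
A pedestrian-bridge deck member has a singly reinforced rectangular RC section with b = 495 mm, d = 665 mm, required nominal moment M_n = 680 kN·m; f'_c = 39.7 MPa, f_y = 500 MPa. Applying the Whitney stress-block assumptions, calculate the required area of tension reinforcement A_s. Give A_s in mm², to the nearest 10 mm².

With M_n = 0.85 f'_c a b (d − a/2), solve the quadratic for a:
a = d − √(d² − 2M_n/(0.85 f'_c b)) = 665 − √(665² − 2 × 680×10⁶/(0.85 × 39.7 × 495)) = 64.33 mm.
A_s = 0.85 f'_c a b / f_y = 0.85 × 39.7 × 64.33 × 495 / 500 = 2149.1 mm².

A_s ≈ 2150 mm²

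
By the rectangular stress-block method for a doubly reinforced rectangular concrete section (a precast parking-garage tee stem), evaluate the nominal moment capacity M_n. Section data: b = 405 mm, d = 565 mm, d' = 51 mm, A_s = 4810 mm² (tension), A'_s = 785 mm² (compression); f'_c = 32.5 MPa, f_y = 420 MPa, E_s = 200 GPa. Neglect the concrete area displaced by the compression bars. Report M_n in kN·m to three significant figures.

M_n ≈ 997 kN·m

Assume both tension and compression steel yield.
Net tension couple steel: A_s − A'_s = 4025 mm².
a = (A_s − A'_s) f_y / (0.85 f'_c b) = 1690500/(0.85 × 32.5 × 405) = 151.10 mm.
c = a/β₁ = 151.10/0.818 = 184.72 mm; ε'_s = 0.003(c − d')/c = 0.0022 ≥ f_y/E_s = 0.0021, so compression steel does yield.
M_n = (A_s − A'_s) f_y (d − a/2) + A'_s f_y (d − d') = [1690500 × (565 − 75.55) + 329700 × (565 − 51)] × 10⁻⁶ = 827.42 + 169.47 = 996.89 kN·m.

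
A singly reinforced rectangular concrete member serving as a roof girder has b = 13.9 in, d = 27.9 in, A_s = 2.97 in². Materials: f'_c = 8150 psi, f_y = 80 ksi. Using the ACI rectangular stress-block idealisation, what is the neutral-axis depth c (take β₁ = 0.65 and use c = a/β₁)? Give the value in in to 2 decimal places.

c ≈ 3.80 in

T = A_s f_y = 2.97 × 80 = 237.6 kips.
a = T/(0.85 f'_c b) = 237.6/(0.85 × 8.15 × 13.9) = 2.4675 in.
With β₁ = 0.65, c = a/β₁ = 2.4675/0.65 = 3.80 in.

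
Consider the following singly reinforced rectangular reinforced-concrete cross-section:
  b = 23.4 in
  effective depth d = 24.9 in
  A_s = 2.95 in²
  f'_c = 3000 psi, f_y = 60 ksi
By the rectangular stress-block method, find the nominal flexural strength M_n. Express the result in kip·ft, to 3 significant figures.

M_n ≈ 345 kip·ft

T = A_s f_y = 2.95 × 60 = 177 kips.
a = T/(0.85 f'_c b) = 177/(0.85 × 3 × 23.4) = 2.966 in.
M_n = T(d − a/2) = 177 × (24.9 − 1.483) = 4144.8 kip·in = 4144.8/12 = 345.40 kip·ft.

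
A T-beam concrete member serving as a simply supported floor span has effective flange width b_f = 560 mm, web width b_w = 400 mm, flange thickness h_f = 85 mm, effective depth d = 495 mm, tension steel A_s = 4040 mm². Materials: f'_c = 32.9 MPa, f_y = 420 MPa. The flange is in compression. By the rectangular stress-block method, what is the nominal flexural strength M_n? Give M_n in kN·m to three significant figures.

M_n ≈ 746 kN·m

Tension: T = A_s f_y = 4040 × 420 = 1696800 N.
Try a within the flange: a = T/(0.85 f'_c b_f) = 1696800/(0.85 × 32.9 × 560) = 108.35 mm.
a = 108.35 > h_f = 85 mm: the block extends into the web. Split into flange-overhang and web parts.
C_f = 0.85 f'_c (b_f − b_w) h_f = 0.85 × 32.9 × (560 − 400) × 85 = 380324 N.
Remaining web compression depth: a_w = (T − C_f)/(0.85 f'_c b_w) = (1696800 − 380324)/(0.85 × 32.9 × 400) = 117.69 mm.
M_n = C_f(d − h_f/2) + (T − C_f)(d − a_w/2) = 380324 × (495 − 42.5) + 1316476 × (495 − 58.845) = 172.10 + 574.19 = 746.29 × 10⁶ N·mm.
M_n = 746.29 kN·m.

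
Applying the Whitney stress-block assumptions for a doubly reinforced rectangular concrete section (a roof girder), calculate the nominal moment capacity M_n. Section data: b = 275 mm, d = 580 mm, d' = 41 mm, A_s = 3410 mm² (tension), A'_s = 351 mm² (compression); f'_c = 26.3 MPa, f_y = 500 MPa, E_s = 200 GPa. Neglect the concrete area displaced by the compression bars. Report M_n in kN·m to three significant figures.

M_n ≈ 791 kN·m

Assume both tension and compression steel yield.
Net tension couple steel: A_s − A'_s = 3059 mm².
a = (A_s − A'_s) f_y / (0.85 f'_c b) = 1529500/(0.85 × 26.3 × 275) = 248.80 mm.
c = a/β₁ = 248.80/0.85 = 292.71 mm; ε'_s = 0.003(c − d')/c = 0.0026 ≥ f_y/E_s = 0.0025, so compression steel does yield.
M_n = (A_s − A'_s) f_y (d − a/2) + A'_s f_y (d − d') = [1529500 × (580 − 124.4) + 175500 × (580 − 41)] × 10⁻⁶ = 696.84 + 94.59 = 791.43 kN·m.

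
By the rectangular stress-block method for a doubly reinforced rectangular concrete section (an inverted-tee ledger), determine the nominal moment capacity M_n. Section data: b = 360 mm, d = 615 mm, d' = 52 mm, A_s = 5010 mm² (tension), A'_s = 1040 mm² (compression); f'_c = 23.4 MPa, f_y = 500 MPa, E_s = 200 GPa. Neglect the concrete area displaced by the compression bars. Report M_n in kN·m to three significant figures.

Assume both tension and compression steel yield.
Net tension couple steel: A_s − A'_s = 3970 mm².
a = (A_s − A'_s) f_y / (0.85 f'_c b) = 1985000/(0.85 × 23.4 × 360) = 277.22 mm.
c = a/β₁ = 277.22/0.85 = 326.14 mm; ε'_s = 0.003(c − d')/c = 0.0025 ≥ f_y/E_s = 0.0025, so compression steel does yield.
M_n = (A_s − A'_s) f_y (d − a/2) + A'_s f_y (d − d') = [1985000 × (615 − 138.61) + 520000 × (615 − 52)] × 10⁻⁶ = 945.63 + 292.76 = 1238.39 kN·m.

M_n ≈ 1240 kN·m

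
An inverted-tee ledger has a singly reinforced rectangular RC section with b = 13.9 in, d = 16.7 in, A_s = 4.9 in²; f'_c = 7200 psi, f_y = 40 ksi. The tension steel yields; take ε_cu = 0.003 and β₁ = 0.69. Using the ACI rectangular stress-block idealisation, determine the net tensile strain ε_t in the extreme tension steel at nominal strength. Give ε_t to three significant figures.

ε_t ≈ 0.0120

a = A_s f_y/(0.85 f'_c b) = 2.304 in.
β₁ = 0.69, so c = a/β₁ = 2.304/0.69 = 3.339 in.
From the linear strain diagram with ε_cu = 0.003: ε_t = 0.003 (d − c)/c = 0.003 × (16.7 − 3.339)/3.339 = 0.0120.
Since ε_t ≥ 0.005, the section is tension-controlled.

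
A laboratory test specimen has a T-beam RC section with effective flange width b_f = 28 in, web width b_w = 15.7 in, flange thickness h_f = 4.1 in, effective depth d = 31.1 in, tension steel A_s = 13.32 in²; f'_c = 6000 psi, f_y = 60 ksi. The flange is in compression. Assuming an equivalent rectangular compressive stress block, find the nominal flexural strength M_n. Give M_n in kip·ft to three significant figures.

Tension: T = A_s f_y = 13.32 × 60 = 799.2 kips.
Try a within the flange: a = T/(0.85 f'_c b_f) = 799.2/(0.85 × 6 × 28) = 5.597 in.
a = 5.597 > h_f = 4.1 in: the block extends into the web. Split into flange-overhang and web parts.
C_f = 0.85 f'_c (b_f − b_w) h_f = 0.85 × 6 × (28 − 15.7) × 4.1 = 257.2 kips.
Remaining web compression depth: a_w = (T − C_f)/(0.85 f'_c b_w) = (799.2 − 257.2)/(0.85 × 6 × 15.7) = 6.769 in.
M_n = C_f(d − h_f/2) + (T − C_f)(d − a_w/2) = 257.2 × (31.1 − 2.05) + 542 × (31.1 − 3.3845) = 7471.7 + 15021.8 = 22493.5 kip·in.
M_n = 22493.5/12 = 1874.46 kip·ft.

M_n ≈ 1870 kip·ft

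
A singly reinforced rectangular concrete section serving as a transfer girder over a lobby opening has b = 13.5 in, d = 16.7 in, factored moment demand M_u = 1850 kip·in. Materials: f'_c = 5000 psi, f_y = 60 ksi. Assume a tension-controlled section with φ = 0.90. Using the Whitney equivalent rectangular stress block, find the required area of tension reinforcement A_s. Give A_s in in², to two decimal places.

A_s ≈ 2.20 in²

M_n = M_u/φ = 1850/0.90 = 2055.56 kip·in.
From M_n = 0.85 f'_c a b (d − a/2):
a = d − √(d² − 2M_n/(0.85 f'_c b)) = 16.7 − √(16.7² − 2 × 2055.56/(0.85 × 5 × 13.5)) = 2.304 in.
A_s = 0.85 f'_c a b / f_y = 0.85 × 5 × 2.304 × 13.5 / 60 = 2.203 in².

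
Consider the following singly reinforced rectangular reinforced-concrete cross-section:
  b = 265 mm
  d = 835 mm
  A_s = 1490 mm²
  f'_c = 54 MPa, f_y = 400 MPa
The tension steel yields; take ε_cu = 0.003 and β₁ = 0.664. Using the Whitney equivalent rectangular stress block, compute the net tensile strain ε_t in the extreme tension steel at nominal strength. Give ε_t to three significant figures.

a = A_s f_y/(0.85 f'_c b) = 49.00 mm.
β₁ = 0.664, so c = a/β₁ = 49.00/0.664 = 73.80 mm.
From the linear strain diagram with ε_cu = 0.003: ε_t = 0.003 (d − c)/c = 0.003 × (835 − 73.80)/73.80 = 0.0309.
Since ε_t ≥ 0.005, the section is tension-controlled.

ε_t ≈ 0.0309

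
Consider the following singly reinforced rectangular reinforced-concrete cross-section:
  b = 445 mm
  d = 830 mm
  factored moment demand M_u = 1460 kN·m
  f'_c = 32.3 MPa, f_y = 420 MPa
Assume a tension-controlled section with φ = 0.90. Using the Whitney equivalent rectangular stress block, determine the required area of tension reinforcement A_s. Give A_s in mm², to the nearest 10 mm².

M_n = M_u/φ = 1460/0.90 = 1622.22 kN·m.
With M_n = 0.85 f'_c a b (d − a/2), solve the quadratic for a:
a = d − √(d² − 2M_n/(0.85 f'_c b)) = 830 − √(830² − 2 × 1622.22×10⁶/(0.85 × 32.3 × 445)) = 179.35 mm.
A_s = 0.85 f'_c a b / f_y = 0.85 × 32.3 × 179.35 × 445 / 420 = 5217.2 mm².

A_s ≈ 5220 mm²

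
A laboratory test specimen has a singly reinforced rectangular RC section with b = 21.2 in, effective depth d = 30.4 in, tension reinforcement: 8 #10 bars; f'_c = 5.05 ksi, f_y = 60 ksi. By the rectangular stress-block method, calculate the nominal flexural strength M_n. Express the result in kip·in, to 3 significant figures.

M_n ≈ 16500 kip·in

A_s = 8 × 1.27 = 10.16 in².
T = A_s f_y = 10.16 × 60 = 609.6 kips.
a = T/(0.85 f'_c b) = 609.6/(0.85 × 5.05 × 21.2) = 6.699 in.
M_n = T(d − a/2) = 609.6 × (30.4 − 3.3495) = 16490.0 kip·in.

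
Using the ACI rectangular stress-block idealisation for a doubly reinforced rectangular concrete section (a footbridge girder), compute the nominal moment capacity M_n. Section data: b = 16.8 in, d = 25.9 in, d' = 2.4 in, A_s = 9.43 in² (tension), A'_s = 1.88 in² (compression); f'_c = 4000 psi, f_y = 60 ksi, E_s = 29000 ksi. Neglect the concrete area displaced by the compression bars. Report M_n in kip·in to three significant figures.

Assume both steels yield.
a = (A_s − A'_s) f_y/(0.85 f'_c b) = (9.43 − 1.88) × 60/(0.85 × 4 × 16.8) = 7.931 in.
c = a/β₁ = 7.931/0.85 = 9.331 in; ε'_s = 0.003(c − d')/c = 0.0022 ≥ ε_y = 0.0021, so the compression steel yields.
M_n = (A_s − A'_s) f_y (d − a/2) + A'_s f_y (d − d') = 453 × (25.9 − 3.9655) + 112.8 × (25.9 − 2.4) = 9936.3 + 2650.8 = 12587.1 kip·in.

M_n ≈ 12600 kip·in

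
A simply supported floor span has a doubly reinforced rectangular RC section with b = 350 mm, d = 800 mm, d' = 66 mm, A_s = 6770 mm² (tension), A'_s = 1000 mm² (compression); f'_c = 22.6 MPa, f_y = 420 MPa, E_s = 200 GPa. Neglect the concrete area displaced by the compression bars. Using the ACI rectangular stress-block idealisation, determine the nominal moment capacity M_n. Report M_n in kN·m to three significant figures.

Assume both tension and compression steel yield.
Net tension couple steel: A_s − A'_s = 5770 mm².
a = (A_s − A'_s) f_y / (0.85 f'_c b) = 2423400/(0.85 × 22.6 × 350) = 360.44 mm.
c = a/β₁ = 360.44/0.85 = 424.05 mm; ε'_s = 0.003(c − d')/c = 0.0025 ≥ f_y/E_s = 0.0021, so compression steel does yield.
M_n = (A_s − A'_s) f_y (d − a/2) + A'_s f_y (d − d') = [2423400 × (800 − 180.22) + 420000 × (800 − 66)] × 10⁻⁶ = 1501.97 + 308.28 = 1810.25 kN·m.

M_n ≈ 1810 kN·m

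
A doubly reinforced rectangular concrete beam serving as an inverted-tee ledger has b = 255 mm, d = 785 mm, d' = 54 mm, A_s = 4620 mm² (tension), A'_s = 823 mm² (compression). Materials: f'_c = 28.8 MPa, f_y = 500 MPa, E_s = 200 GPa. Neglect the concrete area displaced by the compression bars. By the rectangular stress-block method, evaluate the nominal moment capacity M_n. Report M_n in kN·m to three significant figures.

Assume both tension and compression steel yield.
Net tension couple steel: A_s − A'_s = 3797 mm².
a = (A_s − A'_s) f_y / (0.85 f'_c b) = 1898500/(0.85 × 28.8 × 255) = 304.13 mm.
c = a/β₁ = 304.13/0.844 = 360.34 mm; ε'_s = 0.003(c − d')/c = 0.0026 ≥ f_y/E_s = 0.0025, so compression steel does yield.
M_n = (A_s − A'_s) f_y (d − a/2) + A'_s f_y (d − d') = [1898500 × (785 − 152.065) + 411500 × (785 − 54)] × 10⁻⁶ = 1201.63 + 300.81 = 1502.44 kN·m.

M_n ≈ 1500 kN·m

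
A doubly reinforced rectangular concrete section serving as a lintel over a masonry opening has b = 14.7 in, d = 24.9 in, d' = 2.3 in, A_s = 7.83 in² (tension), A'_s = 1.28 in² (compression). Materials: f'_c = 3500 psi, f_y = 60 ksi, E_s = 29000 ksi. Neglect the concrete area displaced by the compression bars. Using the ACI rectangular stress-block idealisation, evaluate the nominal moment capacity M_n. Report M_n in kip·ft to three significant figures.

Assume both steels yield.
a = (A_s − A'_s) f_y/(0.85 f'_c b) = (7.83 − 1.28) × 60/(0.85 × 3.5 × 14.7) = 8.986 in.
c = a/β₁ = 8.986/0.85 = 10.572 in; ε'_s = 0.003(c − d')/c = 0.0023 ≥ ε_y = 0.0021, so the compression steel yields.
M_n = (A_s − A'_s) f_y (d − a/2) + A'_s f_y (d − d') = 393 × (24.9 − 4.493) + 76.8 × (24.9 − 2.3) = 8020.0 + 1735.7 = 9755.7 kip·in = 9755.7/12 = 812.98 kip·ft.

M_n ≈ 813 kip·ft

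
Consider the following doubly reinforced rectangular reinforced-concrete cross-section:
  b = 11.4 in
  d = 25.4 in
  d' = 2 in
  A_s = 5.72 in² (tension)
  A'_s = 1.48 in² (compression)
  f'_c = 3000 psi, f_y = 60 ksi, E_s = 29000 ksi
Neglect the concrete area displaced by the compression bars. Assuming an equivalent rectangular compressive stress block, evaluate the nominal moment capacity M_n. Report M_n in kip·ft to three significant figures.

Assume both steels yield.
a = (A_s − A'_s) f_y/(0.85 f'_c b) = (5.72 − 1.48) × 60/(0.85 × 3 × 11.4) = 8.751 in.
c = a/β₁ = 8.751/0.85 = 10.295 in; ε'_s = 0.003(c − d')/c = 0.0024 ≥ ε_y = 0.0021, so the compression steel yields.
M_n = (A_s − A'_s) f_y (d − a/2) + A'_s f_y (d − d') = 254.4 × (25.4 − 4.3755) + 88.8 × (25.4 − 2) = 5348.6 + 2077.9 = 7426.5 kip·in = 7426.5/12 = 618.88 kip·ft.

M_n ≈ 619 kip·ft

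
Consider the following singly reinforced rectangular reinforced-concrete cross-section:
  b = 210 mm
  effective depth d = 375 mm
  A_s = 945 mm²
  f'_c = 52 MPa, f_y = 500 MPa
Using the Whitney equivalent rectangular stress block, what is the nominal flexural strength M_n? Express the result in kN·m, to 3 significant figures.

M_n ≈ 165 kN·m

T = A_s f_y = 945 × 500 = 472500 N = 472.5 kN.
From C = T: a = T/(0.85 f'_c b) = 472500/(0.85 × 52 × 210) = 50.90 mm.
M_n = T(d − a/2) = 472.5 kN × (375 − 25.45) mm = 165.16 kN·m.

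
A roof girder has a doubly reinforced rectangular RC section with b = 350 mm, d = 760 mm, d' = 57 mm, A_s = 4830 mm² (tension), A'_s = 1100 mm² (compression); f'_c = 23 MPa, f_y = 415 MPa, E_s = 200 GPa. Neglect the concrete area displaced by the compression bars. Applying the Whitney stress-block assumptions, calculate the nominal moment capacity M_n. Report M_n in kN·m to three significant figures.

Assume both tension and compression steel yield.
Net tension couple steel: A_s − A'_s = 3730 mm².
a = (A_s − A'_s) f_y / (0.85 f'_c b) = 1547950/(0.85 × 23 × 350) = 226.23 mm.
c = a/β₁ = 226.23/0.85 = 266.15 mm; ε'_s = 0.003(c − d')/c = 0.0024 ≥ f_y/E_s = 0.0021, so compression steel does yield.
M_n = (A_s − A'_s) f_y (d − a/2) + A'_s f_y (d − d') = [1547950 × (760 − 113.115) + 456500 × (760 − 57)] × 10⁻⁶ = 1001.35 + 320.92 = 1322.27 kN·m.

M_n ≈ 1320 kN·m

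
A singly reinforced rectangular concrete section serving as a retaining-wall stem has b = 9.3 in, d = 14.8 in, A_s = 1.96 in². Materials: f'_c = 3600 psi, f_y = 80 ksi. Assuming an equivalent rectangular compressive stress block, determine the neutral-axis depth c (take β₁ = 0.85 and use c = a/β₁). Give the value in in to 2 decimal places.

T = A_s f_y = 1.96 × 80 = 156.8 kips.
a = T/(0.85 f'_c b) = 156.8/(0.85 × 3.6 × 9.3) = 5.5099 in.
With β₁ = 0.85, c = a/β₁ = 5.5099/0.85 = 6.48 in.

c ≈ 6.48 in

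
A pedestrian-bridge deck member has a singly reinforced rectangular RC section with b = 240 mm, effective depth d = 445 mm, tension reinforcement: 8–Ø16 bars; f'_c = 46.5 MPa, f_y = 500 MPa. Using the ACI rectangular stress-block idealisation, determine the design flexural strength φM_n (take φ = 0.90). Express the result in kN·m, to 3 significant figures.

A_s = 8 × 201 = 1608 mm².
T = A_s f_y = 1608 × 500 = 804000 N = 804 kN.
From C = T: a = T/(0.85 f'_c b) = 804000/(0.85 × 46.5 × 240) = 84.76 mm.
M_n = T(d − a/2) = 804 kN × (445 − 42.38) mm = 323.71 kN·m.
φM_n = 0.90 × 323.71 = 291.34 kN·m.

φM_n ≈ 291 kN·m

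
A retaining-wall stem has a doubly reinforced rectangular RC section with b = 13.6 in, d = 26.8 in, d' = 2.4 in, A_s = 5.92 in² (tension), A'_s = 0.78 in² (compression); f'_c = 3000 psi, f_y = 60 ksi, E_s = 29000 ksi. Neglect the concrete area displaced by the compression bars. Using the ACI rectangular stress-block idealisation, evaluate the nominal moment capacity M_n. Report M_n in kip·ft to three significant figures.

Assume both steels yield.
a = (A_s − A'_s) f_y/(0.85 f'_c b) = (5.92 − 0.78) × 60/(0.85 × 3 × 13.6) = 8.893 in.
c = a/β₁ = 8.893/0.85 = 10.462 in; ε'_s = 0.003(c − d')/c = 0.0023 ≥ ε_y = 0.0021, so the compression steel yields.
M_n = (A_s − A'_s) f_y (d − a/2) + A'_s f_y (d − d') = 308.4 × (26.8 − 4.4465) + 46.8 × (26.8 − 2.4) = 6893.8 + 1141.9 = 8035.7 kip·in = 8035.7/12 = 669.64 kip·ft.

M_n ≈ 670 kip·ft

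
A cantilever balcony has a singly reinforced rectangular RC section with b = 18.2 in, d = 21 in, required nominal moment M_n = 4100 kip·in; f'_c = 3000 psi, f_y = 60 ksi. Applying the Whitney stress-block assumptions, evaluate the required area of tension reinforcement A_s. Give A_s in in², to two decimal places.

A_s ≈ 3.67 in²

From M_n = 0.85 f'_c a b (d − a/2):
a = d − √(d² − 2M_n/(0.85 f'_c b)) = 21 − √(21² − 2 × 4100/(0.85 × 3 × 18.2)) = 4.742 in.
A_s = 0.85 f'_c a b / f_y = 0.85 × 3 × 4.742 × 18.2 / 60 = 3.668 in².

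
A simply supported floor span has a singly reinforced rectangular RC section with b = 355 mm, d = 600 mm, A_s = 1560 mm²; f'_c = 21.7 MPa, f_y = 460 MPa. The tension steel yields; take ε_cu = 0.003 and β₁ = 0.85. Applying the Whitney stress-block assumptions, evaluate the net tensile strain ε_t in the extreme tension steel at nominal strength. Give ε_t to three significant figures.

ε_t ≈ 0.0110

a = A_s f_y/(0.85 f'_c b) = 109.59 mm.
β₁ = 0.85, so c = a/β₁ = 109.59/0.85 = 128.93 mm.
From the linear strain diagram with ε_cu = 0.003: ε_t = 0.003 (d − c)/c = 0.003 × (600 − 128.93)/128.93 = 0.0110.
Since ε_t ≥ 0.005, the section is tension-controlled.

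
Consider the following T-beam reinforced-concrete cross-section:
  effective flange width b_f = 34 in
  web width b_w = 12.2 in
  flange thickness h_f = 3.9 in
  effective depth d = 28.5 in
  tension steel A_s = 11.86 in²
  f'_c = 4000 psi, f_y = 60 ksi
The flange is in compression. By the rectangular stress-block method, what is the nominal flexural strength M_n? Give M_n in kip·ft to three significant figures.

M_n ≈ 1460 kip·ft

Tension: T = A_s f_y = 11.86 × 60 = 711.6 kips.
Try a within the flange: a = T/(0.85 f'_c b_f) = 711.6/(0.85 × 4 × 34) = 6.156 in.
a = 6.156 > h_f = 3.9 in: the block extends into the web. Split into flange-overhang and web parts.
C_f = 0.85 f'_c (b_f − b_w) h_f = 0.85 × 4 × (34 − 12.2) × 3.9 = 289.1 kips.
Remaining web compression depth: a_w = (T − C_f)/(0.85 f'_c b_w) = (711.6 − 289.1)/(0.85 × 4 × 12.2) = 10.186 in.
M_n = C_f(d − h_f/2) + (T − C_f)(d − a_w/2) = 289.1 × (28.5 − 1.95) + 422.5 × (28.5 − 5.093) = 7675.6 + 9889.5 = 17565.1 kip·in.
M_n = 17565.1/12 = 1463.76 kip·ft.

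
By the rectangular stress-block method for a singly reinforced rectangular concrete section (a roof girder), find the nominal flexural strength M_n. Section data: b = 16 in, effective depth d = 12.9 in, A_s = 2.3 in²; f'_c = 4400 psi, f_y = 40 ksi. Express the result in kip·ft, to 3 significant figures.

M_n ≈ 93.0 kip·ft

T = A_s f_y = 2.3 × 40 = 92 kips.
a = T/(0.85 f'_c b) = 92/(0.85 × 4.4 × 16) = 1.537 in.
M_n = T(d − a/2) = 92 × (12.9 − 0.7685) = 1116.1 kip·in = 1116.1/12 = 93.01 kip·ft.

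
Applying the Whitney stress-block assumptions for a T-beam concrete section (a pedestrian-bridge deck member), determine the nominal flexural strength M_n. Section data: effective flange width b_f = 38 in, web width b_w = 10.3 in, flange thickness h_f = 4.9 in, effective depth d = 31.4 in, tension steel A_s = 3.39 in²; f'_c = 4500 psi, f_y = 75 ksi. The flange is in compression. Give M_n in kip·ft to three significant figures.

Tension: T = A_s f_y = 3.39 × 75 = 254.25 kips.
Try a within the flange: a = T/(0.85 f'_c b_f) = 254.25/(0.85 × 4.5 × 38) = 1.749 in.
Since a = 1.749 ≤ h_f = 4.9 in, the stress block lies entirely in the flange; analyse as a rectangular beam of width b_f.
M_n = T(d − a/2) = 254.25 × (31.4 − 0.8745) = 7761.1 kip·in.
M_n = 7761.1/12 = 646.76 kip·ft.

M_n ≈ 647 kip·ft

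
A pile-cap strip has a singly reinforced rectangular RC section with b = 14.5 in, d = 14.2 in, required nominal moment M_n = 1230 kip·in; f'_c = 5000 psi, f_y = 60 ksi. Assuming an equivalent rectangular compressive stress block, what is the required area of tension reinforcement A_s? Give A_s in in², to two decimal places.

A_s ≈ 1.52 in²

From M_n = 0.85 f'_c a b (d − a/2):
a = d − √(d² − 2M_n/(0.85 f'_c b)) = 14.2 − √(14.2² − 2 × 1230/(0.85 × 5 × 14.5)) = 1.483 in.
A_s = 0.85 f'_c a b / f_y = 0.85 × 5 × 1.483 × 14.5 / 60 = 1.523 in².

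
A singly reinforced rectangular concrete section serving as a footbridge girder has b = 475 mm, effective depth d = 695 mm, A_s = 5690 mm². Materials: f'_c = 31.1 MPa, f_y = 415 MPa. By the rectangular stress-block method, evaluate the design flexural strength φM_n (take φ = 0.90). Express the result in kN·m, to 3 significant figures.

T = A_s f_y = 5690 × 415 = 2361350 N = 2361.35 kN.
From C = T: a = T/(0.85 f'_c b) = 2361350/(0.85 × 31.1 × 475) = 188.06 mm.
M_n = T(d − a/2) = 2361.35 kN × (695 − 94.03) mm = 1419.10 kN·m.
φM_n = 0.90 × 1419.10 = 1277.19 kN·m.

φM_n ≈ 1280 kN·m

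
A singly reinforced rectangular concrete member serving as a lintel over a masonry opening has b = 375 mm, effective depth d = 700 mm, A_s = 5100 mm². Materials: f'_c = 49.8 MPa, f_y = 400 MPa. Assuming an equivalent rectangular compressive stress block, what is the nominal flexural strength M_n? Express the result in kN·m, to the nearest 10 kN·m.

M_n ≈ 1300 kN·m

T = A_s f_y = 5100 × 400 = 2040000 N = 2040 kN.
From C = T: a = T/(0.85 f'_c b) = 2040000/(0.85 × 49.8 × 375) = 128.51 mm.
M_n = T(d − a/2) = 2040 kN × (700 − 64.255) mm = 1296.92 kN·m.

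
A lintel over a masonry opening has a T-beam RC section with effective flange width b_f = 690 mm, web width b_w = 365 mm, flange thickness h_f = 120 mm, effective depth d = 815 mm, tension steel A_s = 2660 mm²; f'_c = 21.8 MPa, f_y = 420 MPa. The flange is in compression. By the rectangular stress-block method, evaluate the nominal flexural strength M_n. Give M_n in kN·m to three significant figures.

M_n ≈ 862 kN·m

Tension: T = A_s f_y = 2660 × 420 = 1117200 N.
Try a within the flange: a = T/(0.85 f'_c b_f) = 1117200/(0.85 × 21.8 × 690) = 87.38 mm.
Since a = 87.38 ≤ h_f = 120 mm, the stress block lies entirely in the flange; analyse as a rectangular beam of width b_f.
M_n = T(d − a/2) = 1117200 × (815 − 43.69) = 861.71 × 10⁶ N·mm.
M_n = 861.71 kN·m.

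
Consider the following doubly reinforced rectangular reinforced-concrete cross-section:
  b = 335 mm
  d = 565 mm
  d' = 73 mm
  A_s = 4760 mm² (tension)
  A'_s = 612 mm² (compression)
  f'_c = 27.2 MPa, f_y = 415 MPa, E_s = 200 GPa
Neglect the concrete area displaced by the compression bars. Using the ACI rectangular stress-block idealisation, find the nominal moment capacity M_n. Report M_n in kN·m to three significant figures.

Assume both tension and compression steel yield.
Net tension couple steel: A_s − A'_s = 4148 mm².
a = (A_s − A'_s) f_y / (0.85 f'_c b) = 1721420/(0.85 × 27.2 × 335) = 222.26 mm.
c = a/β₁ = 222.26/0.85 = 261.48 mm; ε'_s = 0.003(c − d')/c = 0.0022 ≥ f_y/E_s = 0.0021, so compression steel does yield.
M_n = (A_s − A'_s) f_y (d − a/2) + A'_s f_y (d − d') = [1721420 × (565 − 111.13) + 253980 × (565 − 73)] × 10⁻⁶ = 781.30 + 124.96 = 906.26 kN·m.

M_n ≈ 906 kN·m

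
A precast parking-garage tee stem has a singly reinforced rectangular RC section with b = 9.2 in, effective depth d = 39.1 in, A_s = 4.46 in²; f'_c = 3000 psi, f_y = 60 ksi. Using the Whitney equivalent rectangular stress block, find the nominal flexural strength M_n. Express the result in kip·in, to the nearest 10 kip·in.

T = A_s f_y = 4.46 × 60 = 267.6 kips.
a = T/(0.85 f'_c b) = 267.6/(0.85 × 3 × 9.2) = 11.407 in.
M_n = T(d − a/2) = 267.6 × (39.1 − 5.7035) = 8936.9 kip·in.

M_n ≈ 8940 kip·in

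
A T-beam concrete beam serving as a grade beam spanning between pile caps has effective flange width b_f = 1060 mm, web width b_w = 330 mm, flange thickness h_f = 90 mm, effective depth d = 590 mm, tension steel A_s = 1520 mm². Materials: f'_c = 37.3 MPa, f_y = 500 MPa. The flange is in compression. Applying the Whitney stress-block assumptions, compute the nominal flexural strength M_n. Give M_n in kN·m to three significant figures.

M_n ≈ 440 kN·m

Tension: T = A_s f_y = 1520 × 500 = 760000 N.
Try a within the flange: a = T/(0.85 f'_c b_f) = 760000/(0.85 × 37.3 × 1060) = 22.61 mm.
Since a = 22.61 ≤ h_f = 90 mm, the stress block lies entirely in the flange; analyse as a rectangular beam of width b_f.
M_n = T(d − a/2) = 760000 × (590 − 11.305) = 439.81 × 10⁶ N·mm.
M_n = 439.81 kN·m.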